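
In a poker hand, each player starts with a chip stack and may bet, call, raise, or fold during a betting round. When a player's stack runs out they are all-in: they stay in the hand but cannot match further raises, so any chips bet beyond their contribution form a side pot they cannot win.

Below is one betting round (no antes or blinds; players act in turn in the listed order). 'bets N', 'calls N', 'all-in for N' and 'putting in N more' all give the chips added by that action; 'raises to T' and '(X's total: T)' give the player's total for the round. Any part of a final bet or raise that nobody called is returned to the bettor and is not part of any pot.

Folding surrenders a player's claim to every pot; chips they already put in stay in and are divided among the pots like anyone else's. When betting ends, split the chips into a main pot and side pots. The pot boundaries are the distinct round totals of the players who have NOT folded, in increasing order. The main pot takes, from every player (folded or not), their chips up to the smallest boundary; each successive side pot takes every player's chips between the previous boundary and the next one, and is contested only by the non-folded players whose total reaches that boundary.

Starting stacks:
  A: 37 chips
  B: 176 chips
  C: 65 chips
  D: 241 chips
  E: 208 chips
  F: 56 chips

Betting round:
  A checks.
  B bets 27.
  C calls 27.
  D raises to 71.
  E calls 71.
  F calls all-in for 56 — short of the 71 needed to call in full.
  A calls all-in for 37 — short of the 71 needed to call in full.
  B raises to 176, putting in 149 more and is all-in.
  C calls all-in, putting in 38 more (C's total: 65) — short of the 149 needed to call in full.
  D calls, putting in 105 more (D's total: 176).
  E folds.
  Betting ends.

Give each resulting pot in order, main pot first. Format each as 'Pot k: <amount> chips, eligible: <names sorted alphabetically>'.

Contributions: A=37, B=176, C=65, D=176, E=71, F=56
Folded: E
Pot levels (distinct totals of non-folded players): 37, 56, 65, 176
Layer 1-37: 37 each from A, B, C, D, E, F = 37*6 = 222 chips; eligible A, B, C, D, F
Layer 38-56: 19 each from B, C, D, E, F = 19*5 = 95 chips; eligible B, C, D, F
Layer 57-65: 9 each from B, C, D, E = 9*4 = 36 chips; eligible B, C, D
Layer 66-176: B 111 + D 111 + E 6 = 228 chips; eligible B, D

Pot 1: 222 chips, eligible: A, B, C, D, F
Pot 2: 95 chips, eligible: B, C, D, F
Pot 3: 36 chips, eligible: B, C, D
Pot 4: 228 chips, eligible: B, D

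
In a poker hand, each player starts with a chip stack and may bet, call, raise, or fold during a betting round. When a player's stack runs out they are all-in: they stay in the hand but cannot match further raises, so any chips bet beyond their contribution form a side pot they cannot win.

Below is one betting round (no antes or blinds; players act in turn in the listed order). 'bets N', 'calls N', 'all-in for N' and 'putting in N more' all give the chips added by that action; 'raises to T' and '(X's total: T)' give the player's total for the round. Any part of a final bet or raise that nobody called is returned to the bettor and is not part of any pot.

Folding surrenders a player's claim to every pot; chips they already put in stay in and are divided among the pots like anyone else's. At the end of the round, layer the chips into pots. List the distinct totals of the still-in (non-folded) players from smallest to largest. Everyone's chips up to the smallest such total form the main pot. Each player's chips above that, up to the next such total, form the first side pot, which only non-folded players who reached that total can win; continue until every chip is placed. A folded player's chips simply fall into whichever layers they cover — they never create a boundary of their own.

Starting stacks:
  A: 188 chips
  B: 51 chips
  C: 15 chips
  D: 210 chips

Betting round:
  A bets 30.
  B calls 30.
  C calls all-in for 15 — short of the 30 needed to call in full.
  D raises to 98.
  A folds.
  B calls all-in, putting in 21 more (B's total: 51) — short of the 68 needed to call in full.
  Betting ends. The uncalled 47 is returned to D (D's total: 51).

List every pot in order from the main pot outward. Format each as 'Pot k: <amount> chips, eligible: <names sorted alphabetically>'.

Contributions (after 47 returned to D): A=30, B=51, C=15, D=51
Folded: A
Pot levels (distinct totals of non-folded players): 15, 51
Layer 1-15: 15 each from A, B, C, D = 15*4 = 60 chips; eligible B, C, D
Layer 16-51: A 15 + B 36 + D 36 = 87 chips; eligible B, D

Pot 1: 60 chips, eligible: B, C, D
Pot 2: 87 chips, eligible: B, D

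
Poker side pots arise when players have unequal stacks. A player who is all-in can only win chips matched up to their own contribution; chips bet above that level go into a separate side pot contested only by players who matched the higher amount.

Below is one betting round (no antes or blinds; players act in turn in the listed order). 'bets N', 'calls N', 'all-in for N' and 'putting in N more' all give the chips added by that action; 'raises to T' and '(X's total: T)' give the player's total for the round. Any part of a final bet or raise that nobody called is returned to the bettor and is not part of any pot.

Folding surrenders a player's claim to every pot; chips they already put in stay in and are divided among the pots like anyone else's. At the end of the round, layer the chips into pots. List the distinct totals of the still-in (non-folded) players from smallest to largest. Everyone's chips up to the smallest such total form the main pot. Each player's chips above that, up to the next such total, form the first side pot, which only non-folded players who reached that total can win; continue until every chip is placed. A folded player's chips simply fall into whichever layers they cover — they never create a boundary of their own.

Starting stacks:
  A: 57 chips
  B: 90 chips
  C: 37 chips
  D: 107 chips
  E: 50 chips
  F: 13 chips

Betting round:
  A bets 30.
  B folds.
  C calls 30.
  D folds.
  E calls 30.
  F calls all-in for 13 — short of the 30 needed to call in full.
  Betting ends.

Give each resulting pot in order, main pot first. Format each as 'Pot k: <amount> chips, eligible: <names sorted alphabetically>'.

Pot 1: 52 chips, eligible: A, C, E, F
Pot 2: 51 chips, eligible: A, C, E

Derivation:
Contributions: A=30, C=30, E=30, F=13
Folded: B, D
Pot levels (distinct totals of non-folded players): 13, 30
Layer 1-13: 13 each from A, C, E, F = 13*4 = 52 chips; eligible A, C, E, F
Layer 14-30: 17 each from A, C, E = 17*3 = 51 chips; eligible A, C, E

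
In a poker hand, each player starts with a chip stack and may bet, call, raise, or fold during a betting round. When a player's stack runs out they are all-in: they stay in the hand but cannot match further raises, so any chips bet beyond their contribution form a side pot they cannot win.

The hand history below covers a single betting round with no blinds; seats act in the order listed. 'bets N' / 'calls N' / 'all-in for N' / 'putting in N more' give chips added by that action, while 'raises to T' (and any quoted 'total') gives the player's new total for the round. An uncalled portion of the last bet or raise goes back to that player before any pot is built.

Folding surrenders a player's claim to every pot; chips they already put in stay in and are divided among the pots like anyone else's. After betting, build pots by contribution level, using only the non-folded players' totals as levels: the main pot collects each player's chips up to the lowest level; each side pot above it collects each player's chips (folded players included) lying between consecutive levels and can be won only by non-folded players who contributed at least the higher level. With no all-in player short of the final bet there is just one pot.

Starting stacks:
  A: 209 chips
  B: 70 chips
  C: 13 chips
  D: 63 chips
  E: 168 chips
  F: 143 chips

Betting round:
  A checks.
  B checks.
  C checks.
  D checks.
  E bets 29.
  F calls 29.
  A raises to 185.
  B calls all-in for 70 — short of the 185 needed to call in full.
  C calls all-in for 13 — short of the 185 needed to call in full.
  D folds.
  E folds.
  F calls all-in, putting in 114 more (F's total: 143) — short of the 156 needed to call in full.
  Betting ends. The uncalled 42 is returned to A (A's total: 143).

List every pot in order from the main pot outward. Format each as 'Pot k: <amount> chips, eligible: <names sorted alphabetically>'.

Pot 1: 65 chips, eligible: A, B, C, F
Pot 2: 187 chips, eligible: A, B, F
Pot 3: 146 chips, eligible: A, F

Derivation:
Contributions (after 42 returned to A): A=143, B=70, C=13, E=29, F=143
Folded: D, E
Pot levels (distinct totals of non-folded players): 13, 70, 143
Layer 1-13: 13 each from A, B, C, E, F = 13*5 = 65 chips; eligible A, B, C, F
Layer 14-70: A 57 + B 57 + E 16 + F 57 = 187 chips; eligible A, B, F
Layer 71-143: 73 each from A, F = 73*2 = 146 chips; eligible A, F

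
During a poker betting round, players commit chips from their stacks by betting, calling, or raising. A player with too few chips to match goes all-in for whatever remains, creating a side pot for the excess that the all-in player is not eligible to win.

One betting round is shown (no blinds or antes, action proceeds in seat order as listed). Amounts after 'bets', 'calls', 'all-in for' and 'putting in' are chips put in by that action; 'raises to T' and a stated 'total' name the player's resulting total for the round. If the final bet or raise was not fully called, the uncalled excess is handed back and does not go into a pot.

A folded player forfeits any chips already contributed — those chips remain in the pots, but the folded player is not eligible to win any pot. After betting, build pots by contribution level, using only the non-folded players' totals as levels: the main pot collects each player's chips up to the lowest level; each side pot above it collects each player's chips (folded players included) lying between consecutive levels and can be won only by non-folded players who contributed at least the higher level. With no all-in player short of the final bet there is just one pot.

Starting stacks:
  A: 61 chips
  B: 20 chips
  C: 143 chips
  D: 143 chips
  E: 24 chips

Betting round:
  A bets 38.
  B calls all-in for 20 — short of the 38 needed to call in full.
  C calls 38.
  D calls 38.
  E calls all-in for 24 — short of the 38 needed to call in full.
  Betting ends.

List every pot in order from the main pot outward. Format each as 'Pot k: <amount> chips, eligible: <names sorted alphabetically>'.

Contributions: A=38, B=20, C=38, D=38, E=24
Pot levels (distinct totals of non-folded players): 20, 24, 38
Layer 1-20: 20 each from A, B, C, D, E = 20*5 = 100 chips; eligible A, B, C, D, E
Layer 21-24: 4 each from A, C, D, E = 4*4 = 16 chips; eligible A, C, D, E
Layer 25-38: 14 each from A, C, D = 14*3 = 42 chips; eligible A, C, D

Pot 1: 100 chips, eligible: A, B, C, D, E
Pot 2: 16 chips, eligible: A, C, D, E
Pot 3: 42 chips, eligible: A, C, D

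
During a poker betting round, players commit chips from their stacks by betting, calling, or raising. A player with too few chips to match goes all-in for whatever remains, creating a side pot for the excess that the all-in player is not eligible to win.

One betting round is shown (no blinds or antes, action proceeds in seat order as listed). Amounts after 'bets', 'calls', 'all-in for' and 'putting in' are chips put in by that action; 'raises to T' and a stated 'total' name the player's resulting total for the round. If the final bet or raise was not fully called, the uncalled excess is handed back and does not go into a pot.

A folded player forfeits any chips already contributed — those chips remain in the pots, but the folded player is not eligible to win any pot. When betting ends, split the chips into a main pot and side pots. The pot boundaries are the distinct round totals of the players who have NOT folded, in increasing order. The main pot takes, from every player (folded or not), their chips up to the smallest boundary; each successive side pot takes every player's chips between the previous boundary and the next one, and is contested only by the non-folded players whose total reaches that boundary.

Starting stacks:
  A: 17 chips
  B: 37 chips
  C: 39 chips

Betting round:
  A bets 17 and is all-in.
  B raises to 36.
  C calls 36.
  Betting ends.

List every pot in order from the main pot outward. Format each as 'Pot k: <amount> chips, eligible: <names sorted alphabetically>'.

Contributions: A=17, B=36, C=36
Pot levels (distinct totals of non-folded players): 17, 36
Layer 1-17: 17 each from A, B, C = 17*3 = 51 chips; eligible A, B, C
Layer 18-36: 19 each from B, C = 19*2 = 38 chips; eligible B, C

Pot 1: 51 chips, eligible: A, B, C
Pot 2: 38 chips, eligible: B, C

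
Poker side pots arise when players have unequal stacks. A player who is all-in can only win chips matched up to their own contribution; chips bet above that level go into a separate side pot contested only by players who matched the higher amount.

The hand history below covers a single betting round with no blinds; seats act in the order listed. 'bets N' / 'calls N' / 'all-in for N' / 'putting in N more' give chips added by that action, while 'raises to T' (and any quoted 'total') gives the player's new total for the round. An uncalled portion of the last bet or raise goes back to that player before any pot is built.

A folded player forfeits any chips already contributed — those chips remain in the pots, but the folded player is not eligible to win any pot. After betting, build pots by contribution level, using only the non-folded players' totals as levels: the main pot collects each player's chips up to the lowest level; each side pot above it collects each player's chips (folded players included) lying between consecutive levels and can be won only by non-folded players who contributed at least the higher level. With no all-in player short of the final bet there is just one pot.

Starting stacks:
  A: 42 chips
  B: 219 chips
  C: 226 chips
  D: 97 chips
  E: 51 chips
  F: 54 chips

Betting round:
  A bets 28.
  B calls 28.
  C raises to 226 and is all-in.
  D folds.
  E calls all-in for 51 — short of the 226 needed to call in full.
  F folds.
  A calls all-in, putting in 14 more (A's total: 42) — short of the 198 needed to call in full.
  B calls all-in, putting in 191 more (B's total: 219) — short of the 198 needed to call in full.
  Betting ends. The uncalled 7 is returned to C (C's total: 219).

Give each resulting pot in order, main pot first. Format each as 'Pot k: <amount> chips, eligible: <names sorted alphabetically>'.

Pot 1: 168 chips, eligible: A, B, C, E
Pot 2: 27 chips, eligible: B, C, E
Pot 3: 336 chips, eligible: B, C

Derivation:
Contributions (after 7 returned to C): A=42, B=219, C=219, E=51
Folded: D, F
Pot levels (distinct totals of non-folded players): 42, 51, 219
Layer 1-42: 42 each from A, B, C, E = 42*4 = 168 chips; eligible A, B, C, E
Layer 43-51: 9 each from B, C, E = 9*3 = 27 chips; eligible B, C, E
Layer 52-219: 168 each from B, C = 168*2 = 336 chips; eligible B, C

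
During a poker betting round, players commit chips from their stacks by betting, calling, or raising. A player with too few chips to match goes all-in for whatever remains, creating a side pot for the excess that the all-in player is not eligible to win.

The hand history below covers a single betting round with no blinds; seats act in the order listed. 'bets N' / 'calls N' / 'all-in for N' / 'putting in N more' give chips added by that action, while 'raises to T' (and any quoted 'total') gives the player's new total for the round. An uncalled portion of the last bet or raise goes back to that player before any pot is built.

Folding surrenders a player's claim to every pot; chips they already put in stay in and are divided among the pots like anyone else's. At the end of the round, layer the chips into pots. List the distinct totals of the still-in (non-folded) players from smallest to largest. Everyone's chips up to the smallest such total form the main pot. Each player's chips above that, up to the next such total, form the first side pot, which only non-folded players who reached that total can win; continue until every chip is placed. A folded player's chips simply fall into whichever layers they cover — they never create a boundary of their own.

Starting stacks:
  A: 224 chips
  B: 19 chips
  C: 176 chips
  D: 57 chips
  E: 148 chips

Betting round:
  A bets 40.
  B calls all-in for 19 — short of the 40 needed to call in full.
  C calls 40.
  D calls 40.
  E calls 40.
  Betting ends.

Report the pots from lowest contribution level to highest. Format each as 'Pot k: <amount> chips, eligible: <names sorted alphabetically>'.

Pot 1: 95 chips, eligible: A, B, C, D, E
Pot 2: 84 chips, eligible: A, C, D, E

Derivation:
Contributions: A=40, B=19, C=40, D=40, E=40
Pot levels (distinct totals of non-folded players): 19, 40
Layer 1-19: 19 each from A, B, C, D, E = 19*5 = 95 chips; eligible A, B, C, D, E
Layer 20-40: 21 each from A, C, D, E = 21*4 = 84 chips; eligible A, C, D, E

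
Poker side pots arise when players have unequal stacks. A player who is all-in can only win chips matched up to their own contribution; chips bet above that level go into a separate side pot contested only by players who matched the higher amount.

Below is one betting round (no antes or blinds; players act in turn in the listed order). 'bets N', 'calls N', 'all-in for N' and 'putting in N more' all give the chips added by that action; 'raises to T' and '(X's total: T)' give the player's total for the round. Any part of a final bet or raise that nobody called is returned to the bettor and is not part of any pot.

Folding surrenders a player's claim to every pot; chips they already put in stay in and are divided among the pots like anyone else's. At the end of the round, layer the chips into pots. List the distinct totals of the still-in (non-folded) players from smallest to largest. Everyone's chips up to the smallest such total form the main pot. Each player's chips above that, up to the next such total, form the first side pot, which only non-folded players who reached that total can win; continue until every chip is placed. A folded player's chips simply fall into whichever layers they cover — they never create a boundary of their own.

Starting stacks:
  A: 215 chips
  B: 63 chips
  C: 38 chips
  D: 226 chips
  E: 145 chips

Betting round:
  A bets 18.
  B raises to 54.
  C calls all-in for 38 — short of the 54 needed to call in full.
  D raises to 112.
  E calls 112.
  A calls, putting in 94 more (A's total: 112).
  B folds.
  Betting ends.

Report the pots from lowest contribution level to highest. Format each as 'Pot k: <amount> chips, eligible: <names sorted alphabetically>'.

Contributions: A=112, B=54, C=38, D=112, E=112
Folded: B
Pot levels (distinct totals of non-folded players): 38, 112
Layer 1-38: 38 each from A, B, C, D, E = 38*5 = 190 chips; eligible A, C, D, E
Layer 39-112: A 74 + B 16 + D 74 + E 74 = 238 chips; eligible A, D, E

Pot 1: 190 chips, eligible: A, C, D, E
Pot 2: 238 chips, eligible: A, D, E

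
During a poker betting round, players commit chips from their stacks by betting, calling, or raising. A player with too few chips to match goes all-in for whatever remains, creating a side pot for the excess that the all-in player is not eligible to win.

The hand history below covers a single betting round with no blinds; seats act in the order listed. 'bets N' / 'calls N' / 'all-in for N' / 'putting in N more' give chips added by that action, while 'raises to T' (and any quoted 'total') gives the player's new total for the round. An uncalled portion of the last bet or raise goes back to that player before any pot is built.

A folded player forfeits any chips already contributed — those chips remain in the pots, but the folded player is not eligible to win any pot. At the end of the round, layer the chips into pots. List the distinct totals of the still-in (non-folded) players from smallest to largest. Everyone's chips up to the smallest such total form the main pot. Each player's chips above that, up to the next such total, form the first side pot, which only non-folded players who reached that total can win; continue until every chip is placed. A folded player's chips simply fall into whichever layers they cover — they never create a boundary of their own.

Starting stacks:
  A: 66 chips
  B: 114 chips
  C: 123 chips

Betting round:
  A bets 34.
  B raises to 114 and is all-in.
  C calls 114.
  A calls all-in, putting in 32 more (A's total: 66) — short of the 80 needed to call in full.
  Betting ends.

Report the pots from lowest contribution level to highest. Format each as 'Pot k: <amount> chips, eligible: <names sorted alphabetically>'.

Pot 1: 198 chips, eligible: A, B, C
Pot 2: 96 chips, eligible: B, C

Derivation:
Contributions: A=66, B=114, C=114
Pot levels (distinct totals of non-folded players): 66, 114
Layer 1-66: 66 each from A, B, C = 66*3 = 198 chips; eligible A, B, C
Layer 67-114: 48 each from B, C = 48*2 = 96 chips; eligible B, C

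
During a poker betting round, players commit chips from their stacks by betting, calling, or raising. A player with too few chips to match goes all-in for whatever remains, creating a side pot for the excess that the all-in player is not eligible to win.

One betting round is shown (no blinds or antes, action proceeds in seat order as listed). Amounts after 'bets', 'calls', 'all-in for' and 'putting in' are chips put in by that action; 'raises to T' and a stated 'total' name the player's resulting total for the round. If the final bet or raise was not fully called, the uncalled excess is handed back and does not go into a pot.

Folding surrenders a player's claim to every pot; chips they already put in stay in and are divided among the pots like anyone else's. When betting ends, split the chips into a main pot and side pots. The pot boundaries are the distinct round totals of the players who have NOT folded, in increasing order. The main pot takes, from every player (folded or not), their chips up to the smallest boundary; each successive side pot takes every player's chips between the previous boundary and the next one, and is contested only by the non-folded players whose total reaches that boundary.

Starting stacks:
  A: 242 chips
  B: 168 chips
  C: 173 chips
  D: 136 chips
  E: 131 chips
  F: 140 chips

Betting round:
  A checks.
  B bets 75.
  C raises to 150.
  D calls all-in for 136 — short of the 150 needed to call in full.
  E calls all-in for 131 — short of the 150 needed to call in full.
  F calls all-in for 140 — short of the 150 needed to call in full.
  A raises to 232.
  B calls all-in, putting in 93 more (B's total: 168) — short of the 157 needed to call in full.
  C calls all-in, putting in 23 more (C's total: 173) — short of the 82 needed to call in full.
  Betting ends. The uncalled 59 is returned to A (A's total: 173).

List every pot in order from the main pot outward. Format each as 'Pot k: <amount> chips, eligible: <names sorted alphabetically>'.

Contributions (after 59 returned to A): A=173, B=168, C=173, D=136, E=131, F=140
Pot levels (distinct totals of non-folded players): 131, 136, 140, 168, 173
Layer 1-131: 131 each from A, B, C, D, E, F = 131*6 = 786 chips; eligible A, B, C, D, E, F
Layer 132-136: 5 each from A, B, C, D, F = 5*5 = 25 chips; eligible A, B, C, D, F
Layer 137-140: 4 each from A, B, C, F = 4*4 = 16 chips; eligible A, B, C, F
Layer 141-168: 28 each from A, B, C = 28*3 = 84 chips; eligible A, B, C
Layer 169-173: 5 each from A, C = 5*2 = 10 chips; eligible A, C

Pot 1: 786 chips, eligible: A, B, C, D, E, F
Pot 2: 25 chips, eligible: A, B, C, D, F
Pot 3: 16 chips, eligible: A, B, C, F
Pot 4: 84 chips, eligible: A, B, C
Pot 5: 10 chips, eligible: A, C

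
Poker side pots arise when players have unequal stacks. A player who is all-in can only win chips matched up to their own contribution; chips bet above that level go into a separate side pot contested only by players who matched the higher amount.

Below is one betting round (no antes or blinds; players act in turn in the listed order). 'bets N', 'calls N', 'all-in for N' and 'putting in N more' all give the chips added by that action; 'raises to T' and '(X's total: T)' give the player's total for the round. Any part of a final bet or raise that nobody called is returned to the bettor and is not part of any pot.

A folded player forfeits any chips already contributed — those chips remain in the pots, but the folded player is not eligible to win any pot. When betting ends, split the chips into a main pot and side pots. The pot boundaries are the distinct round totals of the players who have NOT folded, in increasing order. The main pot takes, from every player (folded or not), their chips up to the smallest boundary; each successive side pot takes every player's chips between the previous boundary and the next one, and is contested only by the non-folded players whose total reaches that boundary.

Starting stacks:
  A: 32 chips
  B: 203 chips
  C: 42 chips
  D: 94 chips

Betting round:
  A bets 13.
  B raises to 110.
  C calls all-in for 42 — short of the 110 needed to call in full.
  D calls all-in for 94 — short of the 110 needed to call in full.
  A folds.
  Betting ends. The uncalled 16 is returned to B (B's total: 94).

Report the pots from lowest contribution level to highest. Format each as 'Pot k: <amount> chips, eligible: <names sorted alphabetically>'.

Pot 1: 139 chips, eligible: B, C, D
Pot 2: 104 chips, eligible: B, D

Derivation:
Contributions (after 16 returned to B): A=13, B=94, C=42, D=94
Folded: A
Pot levels (distinct totals of non-folded players): 42, 94
Layer 1-42: A 13 + B 42 + C 42 + D 42 = 139 chips; eligible B, C, D
Layer 43-94: 52 each from B, D = 52*2 = 104 chips; eligible B, D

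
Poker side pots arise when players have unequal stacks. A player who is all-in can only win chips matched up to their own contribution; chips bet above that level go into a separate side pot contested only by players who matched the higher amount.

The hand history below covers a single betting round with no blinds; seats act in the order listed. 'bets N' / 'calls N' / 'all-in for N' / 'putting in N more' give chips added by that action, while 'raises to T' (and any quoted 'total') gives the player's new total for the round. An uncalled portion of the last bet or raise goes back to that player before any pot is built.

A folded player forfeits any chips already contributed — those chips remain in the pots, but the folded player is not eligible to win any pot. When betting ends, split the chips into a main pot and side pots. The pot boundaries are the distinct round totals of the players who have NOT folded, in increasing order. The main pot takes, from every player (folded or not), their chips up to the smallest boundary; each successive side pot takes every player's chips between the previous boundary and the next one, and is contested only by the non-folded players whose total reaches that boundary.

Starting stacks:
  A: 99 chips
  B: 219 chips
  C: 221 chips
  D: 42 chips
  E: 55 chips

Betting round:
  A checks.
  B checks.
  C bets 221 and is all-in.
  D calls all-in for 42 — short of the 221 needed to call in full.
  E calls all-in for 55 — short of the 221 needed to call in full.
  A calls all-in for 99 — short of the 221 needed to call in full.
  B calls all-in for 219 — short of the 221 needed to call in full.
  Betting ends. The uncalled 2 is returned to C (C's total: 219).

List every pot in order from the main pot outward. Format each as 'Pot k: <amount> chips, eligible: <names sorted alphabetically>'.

Pot 1: 210 chips, eligible: A, B, C, D, E
Pot 2: 52 chips, eligible: A, B, C, E
Pot 3: 132 chips, eligible: A, B, C
Pot 4: 240 chips, eligible: B, C

Derivation:
Contributions (after 2 returned to C): A=99, B=219, C=219, D=42, E=55
Pot levels (distinct totals of non-folded players): 42, 55, 99, 219
Layer 1-42: 42 each from A, B, C, D, E = 42*5 = 210 chips; eligible A, B, C, D, E
Layer 43-55: 13 each from A, B, C, E = 13*4 = 52 chips; eligible A, B, C, E
Layer 56-99: 44 each from A, B, C = 44*3 = 132 chips; eligible A, B, C
Layer 100-219: 120 each from B, C = 120*2 = 240 chips; eligible B, C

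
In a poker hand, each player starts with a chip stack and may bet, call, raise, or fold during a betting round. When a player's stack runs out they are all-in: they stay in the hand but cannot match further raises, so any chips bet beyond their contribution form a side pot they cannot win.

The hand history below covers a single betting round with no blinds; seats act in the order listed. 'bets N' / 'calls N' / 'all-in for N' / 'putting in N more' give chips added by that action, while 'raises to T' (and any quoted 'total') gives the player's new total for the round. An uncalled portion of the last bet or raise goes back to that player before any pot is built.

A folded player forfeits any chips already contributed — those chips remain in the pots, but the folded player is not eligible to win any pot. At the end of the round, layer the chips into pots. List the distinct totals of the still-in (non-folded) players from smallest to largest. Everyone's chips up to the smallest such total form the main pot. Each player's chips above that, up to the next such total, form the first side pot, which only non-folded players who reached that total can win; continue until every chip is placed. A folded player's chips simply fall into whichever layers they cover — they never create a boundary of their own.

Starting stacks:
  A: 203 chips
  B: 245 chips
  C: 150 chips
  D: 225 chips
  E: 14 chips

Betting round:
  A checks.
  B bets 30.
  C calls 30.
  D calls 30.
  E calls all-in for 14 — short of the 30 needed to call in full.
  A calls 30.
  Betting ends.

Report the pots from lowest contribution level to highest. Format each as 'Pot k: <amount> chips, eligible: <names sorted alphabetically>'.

Contributions: A=30, B=30, C=30, D=30, E=14
Pot levels (distinct totals of non-folded players): 14, 30
Layer 1-14: 14 each from A, B, C, D, E = 14*5 = 70 chips; eligible A, B, C, D, E
Layer 15-30: 16 each from A, B, C, D = 16*4 = 64 chips; eligible A, B, C, D

Pot 1: 70 chips, eligible: A, B, C, D, E
Pot 2: 64 chips, eligible: A, B, C, D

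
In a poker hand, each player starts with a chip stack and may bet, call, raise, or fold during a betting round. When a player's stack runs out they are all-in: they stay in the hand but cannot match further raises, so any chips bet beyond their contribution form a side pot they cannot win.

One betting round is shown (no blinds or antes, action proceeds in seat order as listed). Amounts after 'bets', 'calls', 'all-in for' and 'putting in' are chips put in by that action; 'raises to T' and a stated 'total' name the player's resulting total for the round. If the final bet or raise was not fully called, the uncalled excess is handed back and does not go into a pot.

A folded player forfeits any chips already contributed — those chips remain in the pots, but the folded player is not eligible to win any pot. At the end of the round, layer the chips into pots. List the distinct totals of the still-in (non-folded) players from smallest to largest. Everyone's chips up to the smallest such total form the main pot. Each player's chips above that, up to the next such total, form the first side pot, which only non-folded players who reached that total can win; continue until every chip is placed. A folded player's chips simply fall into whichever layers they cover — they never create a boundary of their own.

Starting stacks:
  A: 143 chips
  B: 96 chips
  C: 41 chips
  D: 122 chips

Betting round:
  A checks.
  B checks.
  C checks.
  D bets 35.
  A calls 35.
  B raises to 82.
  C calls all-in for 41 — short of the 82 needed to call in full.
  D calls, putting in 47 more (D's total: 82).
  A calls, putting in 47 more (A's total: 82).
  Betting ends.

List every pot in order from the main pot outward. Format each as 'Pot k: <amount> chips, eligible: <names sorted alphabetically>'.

Contributions: A=82, B=82, C=41, D=82
Pot levels (distinct totals of non-folded players): 41, 82
Layer 1-41: 41 each from A, B, C, D = 41*4 = 164 chips; eligible A, B, C, D
Layer 42-82: 41 each from A, B, D = 41*3 = 123 chips; eligible A, B, D

Pot 1: 164 chips, eligible: A, B, C, D
Pot 2: 123 chips, eligible: A, B, D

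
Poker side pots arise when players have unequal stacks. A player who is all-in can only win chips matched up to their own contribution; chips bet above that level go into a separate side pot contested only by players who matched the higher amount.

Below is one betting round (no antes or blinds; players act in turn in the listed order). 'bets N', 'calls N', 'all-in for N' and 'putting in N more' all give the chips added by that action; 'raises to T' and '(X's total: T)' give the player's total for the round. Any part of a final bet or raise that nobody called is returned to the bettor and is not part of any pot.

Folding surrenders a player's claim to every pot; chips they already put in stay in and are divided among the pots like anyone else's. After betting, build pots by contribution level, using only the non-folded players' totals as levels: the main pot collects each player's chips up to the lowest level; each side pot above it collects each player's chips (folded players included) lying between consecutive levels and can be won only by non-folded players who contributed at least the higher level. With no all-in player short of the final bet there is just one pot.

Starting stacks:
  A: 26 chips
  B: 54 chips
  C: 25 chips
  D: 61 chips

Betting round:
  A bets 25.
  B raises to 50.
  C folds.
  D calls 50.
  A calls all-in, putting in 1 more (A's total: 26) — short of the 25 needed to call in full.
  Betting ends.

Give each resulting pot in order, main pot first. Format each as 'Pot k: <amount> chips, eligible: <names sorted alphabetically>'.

Contributions: A=26, B=50, D=50
Folded: C
Pot levels (distinct totals of non-folded players): 26, 50
Layer 1-26: 26 each from A, B, D = 26*3 = 78 chips; eligible A, B, D
Layer 27-50: 24 each from B, D = 24*2 = 48 chips; eligible B, D

Pot 1: 78 chips, eligible: A, B, D
Pot 2: 48 chips, eligible: B, D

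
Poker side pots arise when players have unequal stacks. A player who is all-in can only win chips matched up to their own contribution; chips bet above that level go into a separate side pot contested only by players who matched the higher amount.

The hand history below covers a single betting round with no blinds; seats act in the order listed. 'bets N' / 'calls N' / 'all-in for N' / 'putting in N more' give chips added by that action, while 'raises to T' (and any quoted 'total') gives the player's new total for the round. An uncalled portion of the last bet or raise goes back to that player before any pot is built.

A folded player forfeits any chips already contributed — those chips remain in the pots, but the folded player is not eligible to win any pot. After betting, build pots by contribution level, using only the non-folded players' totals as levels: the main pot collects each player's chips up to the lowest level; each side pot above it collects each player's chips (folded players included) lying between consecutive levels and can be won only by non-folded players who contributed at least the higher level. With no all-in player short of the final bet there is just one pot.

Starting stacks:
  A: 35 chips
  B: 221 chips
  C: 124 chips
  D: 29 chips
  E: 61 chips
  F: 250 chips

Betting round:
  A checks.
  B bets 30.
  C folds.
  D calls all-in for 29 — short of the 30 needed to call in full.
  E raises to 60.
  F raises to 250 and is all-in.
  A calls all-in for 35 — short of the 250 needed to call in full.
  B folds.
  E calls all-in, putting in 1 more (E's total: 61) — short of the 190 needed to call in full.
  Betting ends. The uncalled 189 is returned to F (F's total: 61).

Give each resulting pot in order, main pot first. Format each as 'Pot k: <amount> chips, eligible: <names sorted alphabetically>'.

Pot 1: 145 chips, eligible: A, D, E, F
Pot 2: 19 chips, eligible: A, E, F
Pot 3: 52 chips, eligible: E, F

Derivation:
Contributions (after 189 returned to F): A=35, B=30, D=29, E=61, F=61
Folded: B, C
Pot levels (distinct totals of non-folded players): 29, 35, 61
Layer 1-29: 29 each from A, B, D, E, F = 29*5 = 145 chips; eligible A, D, E, F
Layer 30-35: A 6 + B 1 + E 6 + F 6 = 19 chips; eligible A, E, F
Layer 36-61: 26 each from E, F = 26*2 = 52 chips; eligible E, F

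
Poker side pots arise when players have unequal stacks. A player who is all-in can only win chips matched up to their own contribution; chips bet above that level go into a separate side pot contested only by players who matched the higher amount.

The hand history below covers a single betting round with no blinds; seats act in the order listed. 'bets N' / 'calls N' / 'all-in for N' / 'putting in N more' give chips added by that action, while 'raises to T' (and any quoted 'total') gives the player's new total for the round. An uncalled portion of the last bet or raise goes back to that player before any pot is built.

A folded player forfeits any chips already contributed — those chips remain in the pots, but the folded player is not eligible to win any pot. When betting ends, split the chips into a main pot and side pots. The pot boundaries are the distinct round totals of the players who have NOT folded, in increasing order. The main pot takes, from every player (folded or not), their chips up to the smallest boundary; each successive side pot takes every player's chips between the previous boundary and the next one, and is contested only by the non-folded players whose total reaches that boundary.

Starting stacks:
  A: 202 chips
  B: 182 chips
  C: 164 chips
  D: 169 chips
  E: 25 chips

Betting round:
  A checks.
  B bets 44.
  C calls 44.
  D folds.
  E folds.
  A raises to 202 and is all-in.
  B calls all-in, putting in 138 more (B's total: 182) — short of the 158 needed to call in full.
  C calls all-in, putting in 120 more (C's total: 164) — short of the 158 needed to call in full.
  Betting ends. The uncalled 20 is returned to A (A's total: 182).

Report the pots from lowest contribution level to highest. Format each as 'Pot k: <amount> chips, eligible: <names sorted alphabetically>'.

Pot 1: 492 chips, eligible: A, B, C
Pot 2: 36 chips, eligible: A, B

Derivation:
Contributions (after 20 returned to A): A=182, B=182, C=164
Folded: D, E
Pot levels (distinct totals of non-folded players): 164, 182
Layer 1-164: 164 each from A, B, C = 164*3 = 492 chips; eligible A, B, C
Layer 165-182: 18 each from A, B = 18*2 = 36 chips; eligible A, B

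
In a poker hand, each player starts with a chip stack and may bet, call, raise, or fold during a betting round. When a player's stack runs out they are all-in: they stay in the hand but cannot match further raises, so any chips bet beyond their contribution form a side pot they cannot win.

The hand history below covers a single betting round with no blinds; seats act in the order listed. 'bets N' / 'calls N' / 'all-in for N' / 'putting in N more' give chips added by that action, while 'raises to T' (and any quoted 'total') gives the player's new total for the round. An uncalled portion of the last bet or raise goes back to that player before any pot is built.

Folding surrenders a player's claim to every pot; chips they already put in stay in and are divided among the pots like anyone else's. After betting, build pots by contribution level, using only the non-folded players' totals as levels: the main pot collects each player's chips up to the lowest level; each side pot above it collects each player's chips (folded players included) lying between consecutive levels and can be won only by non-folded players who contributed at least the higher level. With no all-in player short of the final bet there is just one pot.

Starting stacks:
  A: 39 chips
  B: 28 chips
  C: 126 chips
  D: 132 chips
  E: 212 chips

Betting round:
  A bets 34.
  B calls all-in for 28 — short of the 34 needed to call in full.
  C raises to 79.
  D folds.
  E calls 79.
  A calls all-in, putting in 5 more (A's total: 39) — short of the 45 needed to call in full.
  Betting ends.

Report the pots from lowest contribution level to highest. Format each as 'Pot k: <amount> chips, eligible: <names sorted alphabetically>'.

Pot 1: 112 chips, eligible: A, B, C, E
Pot 2: 33 chips, eligible: A, C, E
Pot 3: 80 chips, eligible: C, E

Derivation:
Contributions: A=39, B=28, C=79, E=79
Folded: D
Pot levels (distinct totals of non-folded players): 28, 39, 79
Layer 1-28: 28 each from A, B, C, E = 28*4 = 112 chips; eligible A, B, C, E
Layer 29-39: 11 each from A, C, E = 11*3 = 33 chips; eligible A, C, E
Layer 40-79: 40 each from C, E = 40*2 = 80 chips; eligible C, E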